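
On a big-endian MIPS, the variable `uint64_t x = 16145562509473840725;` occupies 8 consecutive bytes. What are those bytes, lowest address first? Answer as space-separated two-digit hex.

16145562509473840725 in hexadecimal, padded to 64 bits, is 0xE0108F8F3C0D7E55.
Split into bytes (most-significant first): E0 10 8F 8F 3C 0D 7E 55.
Big-endian: lowest address holds the most-significant byte.
So the memory order matches the most-significant-first order: E0 10 8F 8F 3C 0D 7E 55.

E0 10 8F 8F 3C 0D 7E 55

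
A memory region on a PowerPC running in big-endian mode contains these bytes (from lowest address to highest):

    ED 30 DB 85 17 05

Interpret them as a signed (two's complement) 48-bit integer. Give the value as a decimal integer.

-20680879565051

Big-endian stores the most-significant byte at the lowest address.
The bytes are already most-significant first: 0xED30DB851705.
Top bit is set, so as a signed 48-bit value this is 0xED30DB851705 − 2^48 = -20680879565051.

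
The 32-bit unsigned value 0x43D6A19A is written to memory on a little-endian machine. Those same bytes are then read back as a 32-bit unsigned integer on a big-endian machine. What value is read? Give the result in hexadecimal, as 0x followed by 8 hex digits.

0x9AA1D643

Stored little-endian, the bytes at ascending addresses are 9A A1 D6 43.
Read back as big-endian, the last byte is least significant, giving 0x9AA1D643.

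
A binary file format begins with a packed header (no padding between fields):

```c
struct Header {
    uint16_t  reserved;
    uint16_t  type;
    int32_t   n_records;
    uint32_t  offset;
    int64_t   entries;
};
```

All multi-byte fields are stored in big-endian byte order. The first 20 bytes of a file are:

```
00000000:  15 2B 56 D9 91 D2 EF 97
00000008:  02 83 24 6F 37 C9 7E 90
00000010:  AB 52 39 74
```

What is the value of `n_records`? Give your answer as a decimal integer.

`n_records` follows `reserved` (2 B), `type` (2 B), so it starts at offset 2 + 2 = 4 and occupies 4 bytes.
Bytes at offsets 4..7: 91 D2 EF 97.
In big-endian order the high byte comes first in memory.
The bytes are already most-significant first: 0x91D2EF97.
Top bit is set, so as a signed 32-bit value this is 0x91D2EF97 − 2^32 = -1848447081.

-1848447081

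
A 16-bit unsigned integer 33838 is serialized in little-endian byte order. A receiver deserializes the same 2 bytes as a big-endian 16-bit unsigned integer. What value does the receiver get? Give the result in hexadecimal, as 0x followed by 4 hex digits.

33838 in 16-bit hexadecimal is 0x842E.
Stored little-endian, the bytes at ascending addresses are 2E 84.
Read back as big-endian, the last byte is least significant, giving 0x2E84.

0x2E84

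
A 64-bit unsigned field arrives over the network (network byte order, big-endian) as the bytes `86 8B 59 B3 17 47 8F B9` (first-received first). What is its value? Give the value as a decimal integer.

Big-endian stores the most-significant byte at the lowest address.
The bytes are already most-significant first: 0x868B59B317478FB9.
0x868B59B317478FB9 = 9694941248569708473.

9694941248569708473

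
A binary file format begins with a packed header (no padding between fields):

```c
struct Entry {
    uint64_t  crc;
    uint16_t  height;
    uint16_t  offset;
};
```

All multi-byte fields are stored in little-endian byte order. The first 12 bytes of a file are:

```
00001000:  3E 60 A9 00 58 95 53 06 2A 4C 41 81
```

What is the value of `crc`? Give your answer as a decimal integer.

`crc` is the first field, at byte offset 0, occupying 8 bytes.
Bytes at offsets 0..7: 3E 60 A9 00 58 95 53 06.
Little-endian: lowest address holds the least-significant byte.
Reassemble most-significant byte first: 06 53 95 58 00 A9 60 3E → 0x0653955800A9603E.
0x0653955800A9603E = 455872192495312958.

455872192495312958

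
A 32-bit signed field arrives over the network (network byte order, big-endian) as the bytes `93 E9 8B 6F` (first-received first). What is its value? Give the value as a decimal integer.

-1813410961

Big-endian stores the most-significant byte at the lowest address.
The bytes are already most-significant first: 0x93E98B6F.
Top bit is set, so as a signed 32-bit value this is 0x93E98B6F − 2^32 = -1813410961.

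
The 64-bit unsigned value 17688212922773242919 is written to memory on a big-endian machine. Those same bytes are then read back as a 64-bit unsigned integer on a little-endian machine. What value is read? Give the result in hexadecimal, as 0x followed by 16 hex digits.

17688212922773242919 in 64-bit hexadecimal is 0xF57927EFE55F8427.
Stored big-endian, the bytes at ascending addresses are F5 79 27 EF E5 5F 84 27.
Read back as little-endian, the first byte is least significant, giving 0x27845FE5EF2779F5.

0x27845FE5EF2779F5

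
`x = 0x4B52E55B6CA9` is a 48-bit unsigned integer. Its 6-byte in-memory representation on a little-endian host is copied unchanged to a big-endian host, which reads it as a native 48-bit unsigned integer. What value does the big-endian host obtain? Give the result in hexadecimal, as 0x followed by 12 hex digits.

Stored little-endian, the bytes at ascending addresses are A9 6C 5B E5 52 4B.
Read back as big-endian, the last byte is least significant, giving 0xA96C5BE5524B.

0xA96C5BE5524B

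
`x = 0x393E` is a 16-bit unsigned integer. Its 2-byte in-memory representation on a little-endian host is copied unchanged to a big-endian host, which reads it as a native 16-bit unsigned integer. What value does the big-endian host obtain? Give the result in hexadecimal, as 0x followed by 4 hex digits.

0x3E39

Stored little-endian, the bytes at ascending addresses are 3E 39.
Read back as big-endian, the last byte is least significant, giving 0x3E39.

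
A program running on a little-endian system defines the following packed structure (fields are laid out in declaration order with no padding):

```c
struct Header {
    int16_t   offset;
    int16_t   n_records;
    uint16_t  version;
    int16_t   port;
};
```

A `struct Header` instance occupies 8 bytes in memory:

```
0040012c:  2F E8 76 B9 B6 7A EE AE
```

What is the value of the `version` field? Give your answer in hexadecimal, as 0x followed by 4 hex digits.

0x7AB6

`version` follows `offset` (2 B), `n_records` (2 B), so it starts at offset 2 + 2 = 4 and occupies 2 bytes.
Bytes at offsets 4..5: B6 7A.
Little-endian: lowest address holds the least-significant byte.
Reassemble most-significant byte first: 7A B6 → 0x7AB6.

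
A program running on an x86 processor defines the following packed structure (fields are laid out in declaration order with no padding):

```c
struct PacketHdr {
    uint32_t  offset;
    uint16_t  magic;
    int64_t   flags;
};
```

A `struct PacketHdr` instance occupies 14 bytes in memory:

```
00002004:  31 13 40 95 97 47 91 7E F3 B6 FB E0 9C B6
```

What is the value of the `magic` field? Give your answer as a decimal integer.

18327

`magic` follows `offset` (4 bytes), so it starts at byte offset 4 and occupies 2 bytes.
Bytes at offsets 4..5: 97 47.
In little-endian order the low byte comes first in memory.
Reassemble most-significant byte first: 47 97 → 0x4797.
0x4797 = 18327.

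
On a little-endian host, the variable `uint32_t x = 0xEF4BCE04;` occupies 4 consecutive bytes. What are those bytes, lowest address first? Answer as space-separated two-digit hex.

Split into bytes (most-significant first): EF 4B CE 04.
Little-endian: lowest address holds the least-significant byte.
So at ascending addresses the bytes are 04 CE 4B EF.

04 CE 4B EF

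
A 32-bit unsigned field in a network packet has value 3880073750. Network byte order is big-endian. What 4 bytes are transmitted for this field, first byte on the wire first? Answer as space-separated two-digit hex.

E7 45 3A 16

3880073750 in hexadecimal, padded to 32 bits, is 0xE7453A16.
Split into bytes (most-significant first): E7 45 3A 16.
In big-endian order the high byte comes first in memory.
So the memory order matches the most-significant-first order: E7 45 3A 16.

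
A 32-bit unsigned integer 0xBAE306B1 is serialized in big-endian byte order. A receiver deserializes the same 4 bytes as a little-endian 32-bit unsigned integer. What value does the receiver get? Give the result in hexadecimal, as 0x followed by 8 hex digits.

0xB106E3BA

Stored big-endian, the bytes at ascending addresses are BA E3 06 B1.
Read back as little-endian, the first byte is least significant, giving 0xB106E3BA.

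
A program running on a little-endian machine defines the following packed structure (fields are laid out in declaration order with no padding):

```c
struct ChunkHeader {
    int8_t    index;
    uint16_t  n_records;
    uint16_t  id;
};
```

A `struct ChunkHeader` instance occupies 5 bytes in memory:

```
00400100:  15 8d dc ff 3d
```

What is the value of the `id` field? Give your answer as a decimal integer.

15871

`id` follows `index` (1 B), `n_records` (2 B), so it starts at offset 1 + 2 = 3 and occupies 2 bytes.
Bytes at offsets 3..4: FF 3D.
Little-endian: lowest address holds the least-significant byte.
Reassemble most-significant byte first: 3D FF → 0x3DFF.
0x3DFF = 15871.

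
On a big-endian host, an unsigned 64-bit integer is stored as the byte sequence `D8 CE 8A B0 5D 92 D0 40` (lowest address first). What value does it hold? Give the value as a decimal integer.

15622576647483609152

In big-endian order the high byte comes first in memory.
The bytes are already most-significant first: 0xD8CE8AB05D92D040.
0xD8CE8AB05D92D040 = 15622576647483609152.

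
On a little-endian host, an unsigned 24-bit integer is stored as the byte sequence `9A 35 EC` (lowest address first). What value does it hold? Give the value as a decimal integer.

Little-endian stores the least-significant byte at the lowest address.
Reassemble most-significant byte first: EC 35 9A → 0xEC359A.
0xEC359A = 15480218.

15480218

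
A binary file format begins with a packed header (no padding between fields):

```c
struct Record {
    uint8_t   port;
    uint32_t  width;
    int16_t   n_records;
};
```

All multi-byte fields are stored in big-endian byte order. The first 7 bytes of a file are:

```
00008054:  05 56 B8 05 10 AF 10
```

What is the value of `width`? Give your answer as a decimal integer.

`width` follows `port` (1 byte), so it starts at byte offset 1 and occupies 4 bytes.
Bytes at offsets 1..4: 56 B8 05 10.
Big-endian: lowest address holds the most-significant byte.
The bytes are already most-significant first: 0x56B80510.
0x56B80510 = 1454900496.

1454900496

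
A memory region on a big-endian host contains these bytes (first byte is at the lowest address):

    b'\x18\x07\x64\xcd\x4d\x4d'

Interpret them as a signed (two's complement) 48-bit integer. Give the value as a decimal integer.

Big-endian: lowest address holds the most-significant byte.
The bytes are already most-significant first: 0x180764CD4D4D.
0x180764CD4D4D = 26420035013965.

26420035013965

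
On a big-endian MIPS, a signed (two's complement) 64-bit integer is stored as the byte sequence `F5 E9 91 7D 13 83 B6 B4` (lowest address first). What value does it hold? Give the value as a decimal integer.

Big-endian: lowest address holds the most-significant byte.
The bytes are already most-significant first: 0xF5E9917D1383B6B4.
Top bit is set, so as a signed 64-bit value this is 0xF5E9917D1383B6B4 − 2^64 = -726889898459285836.

-726889898459285836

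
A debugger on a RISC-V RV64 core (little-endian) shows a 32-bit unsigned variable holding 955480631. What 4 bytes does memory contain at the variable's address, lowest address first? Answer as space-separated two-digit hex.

955480631 in hexadecimal, padded to 32 bits, is 0x38F37A37.
Split into bytes (most-significant first): 38 F3 7A 37.
In little-endian order the low byte comes first in memory.
So at ascending addresses the bytes are 37 7A F3 38.

37 7A F3 38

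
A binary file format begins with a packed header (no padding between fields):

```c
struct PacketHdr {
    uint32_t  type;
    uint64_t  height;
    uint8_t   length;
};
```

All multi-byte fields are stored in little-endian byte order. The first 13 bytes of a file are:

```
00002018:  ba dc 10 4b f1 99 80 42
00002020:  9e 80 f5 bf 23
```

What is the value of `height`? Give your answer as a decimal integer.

13832103247747258865

`height` follows `type` (4 bytes), so it starts at byte offset 4 and occupies 8 bytes.
Bytes at offsets 4..11: F1 99 80 42 9E 80 F5 BF.
Little-endian: lowest address holds the least-significant byte.
Reassemble most-significant byte first: BF F5 80 9E 42 80 99 F1 → 0xBFF5809E428099F1.
0xBFF5809E428099F1 = 13832103247747258865.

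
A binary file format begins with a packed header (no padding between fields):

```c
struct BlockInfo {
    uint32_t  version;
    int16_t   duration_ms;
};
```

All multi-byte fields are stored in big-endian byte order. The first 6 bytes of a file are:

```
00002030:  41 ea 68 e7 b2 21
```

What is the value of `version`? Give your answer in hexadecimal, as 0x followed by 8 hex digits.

`version` is the first field, at byte offset 0, occupying 4 bytes.
Bytes at offsets 0..3: 41 EA 68 E7.
Big-endian: lowest address holds the most-significant byte.
The bytes are already most-significant first: 0x41EA68E7.

0x41EA68E7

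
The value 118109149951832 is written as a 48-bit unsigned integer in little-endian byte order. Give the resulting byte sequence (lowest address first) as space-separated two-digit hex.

118109149951832 in hexadecimal, padded to 48 bits, is 0x6B6B6DED7758.
Split into bytes (most-significant first): 6B 6B 6D ED 77 58.
In little-endian order the low byte comes first in memory.
So at ascending addresses the bytes are 58 77 ED 6D 6B 6B.

58 77 ED 6D 6B 6B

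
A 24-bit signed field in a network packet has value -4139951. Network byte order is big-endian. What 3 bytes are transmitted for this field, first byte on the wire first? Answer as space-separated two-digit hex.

Two's complement of -4139951 in 24 bits: 4139951 = 0x3F2BAF; invert → 0xC0D450; add 1 → 0xC0D451.
Split into bytes (most-significant first): C0 D4 51.
Big-endian stores the most-significant byte at the lowest address.
So the memory order matches the most-significant-first order: C0 D4 51.

C0 D4 51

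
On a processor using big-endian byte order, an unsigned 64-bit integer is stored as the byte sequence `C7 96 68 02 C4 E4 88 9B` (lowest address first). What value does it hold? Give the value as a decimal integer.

Big-endian stores the most-significant byte at the lowest address.
The bytes are already most-significant first: 0xC7966802C4E4889B.
0xC7966802C4E4889B = 14381796821156792475.

14381796821156792475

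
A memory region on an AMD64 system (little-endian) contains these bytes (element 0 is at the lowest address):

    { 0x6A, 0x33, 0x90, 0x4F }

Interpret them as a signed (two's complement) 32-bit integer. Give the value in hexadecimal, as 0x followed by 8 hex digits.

0x4F90336A

Little-endian: lowest address holds the least-significant byte.
Reassemble most-significant byte first: 4F 90 33 6A → 0x4F90336A.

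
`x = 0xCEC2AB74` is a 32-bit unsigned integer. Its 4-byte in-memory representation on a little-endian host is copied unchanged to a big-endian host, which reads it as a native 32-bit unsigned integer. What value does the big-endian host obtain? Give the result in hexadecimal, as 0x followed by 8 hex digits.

Stored little-endian, the bytes at ascending addresses are 74 AB C2 CE.
Read back as big-endian, the last byte is least significant, giving 0x74ABC2CE.

0x74ABC2CE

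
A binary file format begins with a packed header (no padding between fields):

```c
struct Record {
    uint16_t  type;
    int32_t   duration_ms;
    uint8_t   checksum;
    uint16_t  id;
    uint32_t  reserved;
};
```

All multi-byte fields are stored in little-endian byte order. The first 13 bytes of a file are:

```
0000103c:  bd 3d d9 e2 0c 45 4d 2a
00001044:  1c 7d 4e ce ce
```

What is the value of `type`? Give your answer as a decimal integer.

15805

`type` is the first field, at byte offset 0, occupying 2 bytes.
Bytes at offsets 0..1: BD 3D.
In little-endian order the low byte comes first in memory.
Reassemble most-significant byte first: 3D BD → 0x3DBD.
0x3DBD = 15805.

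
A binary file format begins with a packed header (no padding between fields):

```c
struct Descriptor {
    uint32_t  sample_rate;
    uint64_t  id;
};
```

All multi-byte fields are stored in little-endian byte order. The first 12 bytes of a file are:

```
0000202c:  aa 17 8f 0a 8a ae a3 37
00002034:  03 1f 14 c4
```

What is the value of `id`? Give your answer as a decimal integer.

14128952029646925450

`id` follows `sample_rate` (4 bytes), so it starts at byte offset 4 and occupies 8 bytes.
Bytes at offsets 4..11: 8A AE A3 37 03 1F 14 C4.
In little-endian order the low byte comes first in memory.
Reassemble most-significant byte first: C4 14 1F 03 37 A3 AE 8A → 0xC4141F0337A3AE8A.
0xC4141F0337A3AE8A = 14128952029646925450.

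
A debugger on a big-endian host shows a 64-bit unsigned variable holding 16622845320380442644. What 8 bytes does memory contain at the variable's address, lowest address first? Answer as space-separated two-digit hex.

16622845320380442644 in hexadecimal, padded to 64 bits, is 0xE6B035BF4D8A6814.
Split into bytes (most-significant first): E6 B0 35 BF 4D 8A 68 14.
Big-endian stores the most-significant byte at the lowest address.
So the memory order matches the most-significant-first order: E6 B0 35 BF 4D 8A 68 14.

E6 B0 35 BF 4D 8A 68 14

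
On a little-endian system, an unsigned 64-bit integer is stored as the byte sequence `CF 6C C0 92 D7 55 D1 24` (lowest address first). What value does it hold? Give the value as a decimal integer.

In little-endian order the low byte comes first in memory.
Reassemble most-significant byte first: 24 D1 55 D7 92 C0 6C CF → 0x24D155D792C06CCF.
0x24D155D792C06CCF = 2652996039866346703.

2652996039866346703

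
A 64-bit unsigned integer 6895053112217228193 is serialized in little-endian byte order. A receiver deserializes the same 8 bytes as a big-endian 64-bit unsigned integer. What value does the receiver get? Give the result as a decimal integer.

11660708000748187743

6895053112217228193 in 64-bit hexadecimal is 0x5FB026462528D3A1.
Stored little-endian, the bytes at ascending addresses are A1 D3 28 25 46 26 B0 5F.
Read back as big-endian, the last byte is least significant, giving 0xA1D328254626B05F.
0xA1D328254626B05F = 11660708000748187743.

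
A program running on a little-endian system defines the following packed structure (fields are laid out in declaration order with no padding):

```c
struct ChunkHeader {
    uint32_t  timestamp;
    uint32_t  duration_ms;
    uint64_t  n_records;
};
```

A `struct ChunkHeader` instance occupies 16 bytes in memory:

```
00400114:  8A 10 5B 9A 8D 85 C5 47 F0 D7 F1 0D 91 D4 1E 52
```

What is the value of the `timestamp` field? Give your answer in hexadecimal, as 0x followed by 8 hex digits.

0x9A5B108A

`timestamp` is the first field, at byte offset 0, occupying 4 bytes.
Bytes at offsets 0..3: 8A 10 5B 9A.
Little-endian: lowest address holds the least-significant byte.
Reassemble most-significant byte first: 9A 5B 10 8A → 0x9A5B108A.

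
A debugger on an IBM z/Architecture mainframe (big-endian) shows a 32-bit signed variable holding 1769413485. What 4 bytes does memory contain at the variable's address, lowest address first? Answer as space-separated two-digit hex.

69 77 1B 6D

1769413485 in hexadecimal, padded to 32 bits, is 0x69771B6D.
Split into bytes (most-significant first): 69 77 1B 6D.
In big-endian order the high byte comes first in memory.
So the memory order matches the most-significant-first order: 69 77 1B 6D.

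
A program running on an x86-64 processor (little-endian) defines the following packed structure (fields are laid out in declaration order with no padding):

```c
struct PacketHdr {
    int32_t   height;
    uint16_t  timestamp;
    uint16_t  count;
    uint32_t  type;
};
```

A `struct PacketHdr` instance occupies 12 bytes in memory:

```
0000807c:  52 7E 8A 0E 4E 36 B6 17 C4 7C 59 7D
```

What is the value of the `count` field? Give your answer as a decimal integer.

6070

`count` follows `height` (4 B), `timestamp` (2 B), so it starts at offset 4 + 2 = 6 and occupies 2 bytes.
Bytes at offsets 6..7: B6 17.
Little-endian stores the least-significant byte at the lowest address.
Reassemble most-significant byte first: 17 B6 → 0x17B6.
0x17B6 = 6070.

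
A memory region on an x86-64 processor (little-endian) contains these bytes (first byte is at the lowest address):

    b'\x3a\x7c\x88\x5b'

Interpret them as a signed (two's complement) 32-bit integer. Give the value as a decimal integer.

1535671354

Little-endian stores the least-significant byte at the lowest address.
Reassemble most-significant byte first: 5B 88 7C 3A → 0x5B887C3A.
0x5B887C3A = 1535671354.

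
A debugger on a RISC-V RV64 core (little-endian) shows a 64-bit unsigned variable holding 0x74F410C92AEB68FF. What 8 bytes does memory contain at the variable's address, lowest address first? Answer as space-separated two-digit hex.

Split into bytes (most-significant first): 74 F4 10 C9 2A EB 68 FF.
Little-endian stores the least-significant byte at the lowest address.
So at ascending addresses the bytes are FF 68 EB 2A C9 10 F4 74.

FF 68 EB 2A C9 10 F4 74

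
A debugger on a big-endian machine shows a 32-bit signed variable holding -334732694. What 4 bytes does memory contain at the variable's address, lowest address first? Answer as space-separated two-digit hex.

EC 0C 62 6A

Two's complement of -334732694 in 32 bits: 334732694 = 0x13F39D96; invert → 0xEC0C6269; add 1 → 0xEC0C626A.
Split into bytes (most-significant first): EC 0C 62 6A.
Big-endian stores the most-significant byte at the lowest address.
So the memory order matches the most-significant-first order: EC 0C 62 6A.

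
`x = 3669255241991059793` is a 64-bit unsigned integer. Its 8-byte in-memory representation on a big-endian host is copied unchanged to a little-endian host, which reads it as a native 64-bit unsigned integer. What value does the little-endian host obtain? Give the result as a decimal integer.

3669255241991059793 in 64-bit hexadecimal is 0x32EBD033B91DF951.
Stored big-endian, the bytes at ascending addresses are 32 EB D0 33 B9 1D F9 51.
Read back as little-endian, the first byte is least significant, giving 0x51F91DB933D0EB32.
0x51F91DB933D0EB32 = 5906785067548601138.

5906785067548601138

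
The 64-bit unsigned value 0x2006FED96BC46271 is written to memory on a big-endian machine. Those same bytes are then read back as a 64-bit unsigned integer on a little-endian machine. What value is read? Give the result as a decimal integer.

8170308641501349408

Stored big-endian, the bytes at ascending addresses are 20 06 FE D9 6B C4 62 71.
Read back as little-endian, the first byte is least significant, giving 0x7162C46BD9FE0620.
0x7162C46BD9FE0620 = 8170308641501349408.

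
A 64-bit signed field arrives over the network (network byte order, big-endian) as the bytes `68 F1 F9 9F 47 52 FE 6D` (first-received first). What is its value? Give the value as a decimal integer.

7562099711823511149

Big-endian: lowest address holds the most-significant byte.
The bytes are already most-significant first: 0x68F1F99F4752FE6D.
0x68F1F99F4752FE6D = 7562099711823511149.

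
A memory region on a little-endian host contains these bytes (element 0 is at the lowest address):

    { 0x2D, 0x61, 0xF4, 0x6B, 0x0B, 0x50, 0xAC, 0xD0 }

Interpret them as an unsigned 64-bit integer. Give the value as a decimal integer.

15036481265869283629

In little-endian order the low byte comes first in memory.
Reassemble most-significant byte first: D0 AC 50 0B 6B F4 61 2D → 0xD0AC500B6BF4612D.
0xD0AC500B6BF4612D = 15036481265869283629.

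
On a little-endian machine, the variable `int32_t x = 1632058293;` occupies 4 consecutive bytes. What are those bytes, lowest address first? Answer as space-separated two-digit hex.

B5 3B 47 61

1632058293 in hexadecimal, padded to 32 bits, is 0x61473BB5.
Split into bytes (most-significant first): 61 47 3B B5.
Little-endian: lowest address holds the least-significant byte.
So at ascending addresses the bytes are B5 3B 47 61.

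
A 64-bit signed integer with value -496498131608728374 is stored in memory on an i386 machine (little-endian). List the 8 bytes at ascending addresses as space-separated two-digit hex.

CA 0C D1 71 94 15 1C F9

Two's complement of -496498131608728374 in 64 bits: 496498131608728374 = 0x06E3EA6B8E2EF336; invert → 0xF91C159471D10CC9; add 1 → 0xF91C159471D10CCA.
Split into bytes (most-significant first): F9 1C 15 94 71 D1 0C CA.
Little-endian: lowest address holds the least-significant byte.
So at ascending addresses the bytes are CA 0C D1 71 94 15 1C F9.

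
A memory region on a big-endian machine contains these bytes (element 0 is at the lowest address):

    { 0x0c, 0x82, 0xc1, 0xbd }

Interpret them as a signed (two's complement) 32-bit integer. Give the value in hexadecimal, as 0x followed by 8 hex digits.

Big-endian: lowest address holds the most-significant byte.
The bytes are already most-significant first: 0x0C82C1BD.

0x0C82C1BD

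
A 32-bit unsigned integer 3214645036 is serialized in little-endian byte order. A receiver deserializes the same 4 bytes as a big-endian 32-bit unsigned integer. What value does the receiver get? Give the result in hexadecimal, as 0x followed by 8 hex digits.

0x2C979BBF

3214645036 in 32-bit hexadecimal is 0xBF9B972C.
Stored little-endian, the bytes at ascending addresses are 2C 97 9B BF.
Read back as big-endian, the last byte is least significant, giving 0x2C979BBF.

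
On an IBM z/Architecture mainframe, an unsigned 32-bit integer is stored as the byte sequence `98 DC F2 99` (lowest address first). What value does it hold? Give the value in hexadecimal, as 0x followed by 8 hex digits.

0x98DCF299

Big-endian stores the most-significant byte at the lowest address.
The bytes are already most-significant first: 0x98DCF299.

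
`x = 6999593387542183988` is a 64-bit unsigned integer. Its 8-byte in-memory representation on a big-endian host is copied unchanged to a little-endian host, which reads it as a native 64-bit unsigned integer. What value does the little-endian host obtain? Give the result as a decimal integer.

3747171619715228513

6999593387542183988 in 64-bit hexadecimal is 0x61238D19BCA00034.
Stored big-endian, the bytes at ascending addresses are 61 23 8D 19 BC A0 00 34.
Read back as little-endian, the first byte is least significant, giving 0x3400A0BC198D2361.
0x3400A0BC198D2361 = 3747171619715228513.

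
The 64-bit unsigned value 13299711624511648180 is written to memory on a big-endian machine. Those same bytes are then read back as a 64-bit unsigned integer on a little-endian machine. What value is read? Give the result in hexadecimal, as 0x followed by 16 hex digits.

13299711624511648180 in 64-bit hexadecimal is 0xB8921141F22671B4.
Stored big-endian, the bytes at ascending addresses are B8 92 11 41 F2 26 71 B4.
Read back as little-endian, the first byte is least significant, giving 0xB47126F2411192B8.

0xB47126F2411192B8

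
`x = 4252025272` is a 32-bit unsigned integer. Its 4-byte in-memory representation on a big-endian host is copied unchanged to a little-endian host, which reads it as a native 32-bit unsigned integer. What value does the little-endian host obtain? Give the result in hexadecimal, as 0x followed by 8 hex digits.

4252025272 in 32-bit hexadecimal is 0xFD70C1B8.
Stored big-endian, the bytes at ascending addresses are FD 70 C1 B8.
Read back as little-endian, the first byte is least significant, giving 0xB8C170FD.

0xB8C170FD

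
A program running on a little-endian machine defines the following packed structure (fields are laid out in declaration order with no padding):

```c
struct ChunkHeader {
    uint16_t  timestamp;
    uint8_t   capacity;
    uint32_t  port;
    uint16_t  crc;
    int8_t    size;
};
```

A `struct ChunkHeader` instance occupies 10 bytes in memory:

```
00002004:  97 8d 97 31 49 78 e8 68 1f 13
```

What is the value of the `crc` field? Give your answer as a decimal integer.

`crc` follows `timestamp` (2 B), `capacity` (1 B), `port` (4 B), so it starts at offset 2 + 1 + 4 = 7 and occupies 2 bytes.
Bytes at offsets 7..8: 68 1F.
In little-endian order the low byte comes first in memory.
Reassemble most-significant byte first: 1F 68 → 0x1F68.
0x1F68 = 8040.

8040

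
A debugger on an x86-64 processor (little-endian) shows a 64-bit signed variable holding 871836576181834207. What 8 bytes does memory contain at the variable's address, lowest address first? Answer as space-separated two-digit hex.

871836576181834207 in hexadecimal, padded to 64 bits, is 0x0C1962BF3182D1DF.
Split into bytes (most-significant first): 0C 19 62 BF 31 82 D1 DF.
Little-endian stores the least-significant byte at the lowest address.
So at ascending addresses the bytes are DF D1 82 31 BF 62 19 0C.

DF D1 82 31 BF 62 19 0C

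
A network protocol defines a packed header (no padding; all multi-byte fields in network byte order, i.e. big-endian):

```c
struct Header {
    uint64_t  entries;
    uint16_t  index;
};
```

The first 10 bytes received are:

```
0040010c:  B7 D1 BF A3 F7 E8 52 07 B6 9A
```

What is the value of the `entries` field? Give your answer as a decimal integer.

13245578690033111559

`entries` is the first field, at byte offset 0, occupying 8 bytes.
Bytes at offsets 0..7: B7 D1 BF A3 F7 E8 52 07.
Big-endian stores the most-significant byte at the lowest address.
The bytes are already most-significant first: 0xB7D1BFA3F7E85207.
0xB7D1BFA3F7E85207 = 13245578690033111559.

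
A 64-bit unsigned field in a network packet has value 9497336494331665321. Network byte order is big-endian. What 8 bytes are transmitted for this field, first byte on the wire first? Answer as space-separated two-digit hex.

83 CD 51 38 F8 FE 1B A9

9497336494331665321 in hexadecimal, padded to 64 bits, is 0x83CD5138F8FE1BA9.
Split into bytes (most-significant first): 83 CD 51 38 F8 FE 1B A9.
In big-endian order the high byte comes first in memory.
So the memory order matches the most-significant-first order: 83 CD 51 38 F8 FE 1B A9.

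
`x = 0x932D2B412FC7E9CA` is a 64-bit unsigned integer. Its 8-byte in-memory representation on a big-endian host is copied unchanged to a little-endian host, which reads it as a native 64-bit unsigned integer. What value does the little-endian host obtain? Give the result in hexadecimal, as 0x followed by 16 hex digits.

0xCAE9C72F412B2D93

Stored big-endian, the bytes at ascending addresses are 93 2D 2B 41 2F C7 E9 CA.
Read back as little-endian, the first byte is least significant, giving 0xCAE9C72F412B2D93.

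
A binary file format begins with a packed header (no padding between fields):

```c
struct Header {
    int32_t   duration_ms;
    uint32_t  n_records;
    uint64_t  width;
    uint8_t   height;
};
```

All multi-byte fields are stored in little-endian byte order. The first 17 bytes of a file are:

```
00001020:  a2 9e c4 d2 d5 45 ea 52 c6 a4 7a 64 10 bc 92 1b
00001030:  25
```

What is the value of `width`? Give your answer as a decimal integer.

1986857164215067846

`width` follows `duration_ms` (4 B), `n_records` (4 B), so it starts at offset 4 + 4 = 8 and occupies 8 bytes.
Bytes at offsets 8..15: C6 A4 7A 64 10 BC 92 1B.
Little-endian stores the least-significant byte at the lowest address.
Reassemble most-significant byte first: 1B 92 BC 10 64 7A A4 C6 → 0x1B92BC10647AA4C6.
0x1B92BC10647AA4C6 = 1986857164215067846.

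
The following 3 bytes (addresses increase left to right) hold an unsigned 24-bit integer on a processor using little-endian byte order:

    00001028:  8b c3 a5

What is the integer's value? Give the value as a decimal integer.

10863499

Little-endian: lowest address holds the least-significant byte.
Reassemble most-significant byte first: A5 C3 8B → 0xA5C38B.
0xA5C38B = 10863499.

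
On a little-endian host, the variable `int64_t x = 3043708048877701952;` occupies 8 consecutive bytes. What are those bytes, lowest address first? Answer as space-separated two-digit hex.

3043708048877701952 in hexadecimal, padded to 64 bits, is 0x2A3D6C581D5A4B40.
Split into bytes (most-significant first): 2A 3D 6C 58 1D 5A 4B 40.
In little-endian order the low byte comes first in memory.
So at ascending addresses the bytes are 40 4B 5A 1D 58 6C 3D 2A.

40 4B 5A 1D 58 6C 3D 2A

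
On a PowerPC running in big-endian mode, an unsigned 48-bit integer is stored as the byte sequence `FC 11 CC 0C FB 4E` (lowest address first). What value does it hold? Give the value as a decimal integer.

Big-endian: lowest address holds the most-significant byte.
The bytes are already most-significant first: 0xFC11CC0CFB4E.
0xFC11CC0CFB4E = 277153368046414.

277153368046414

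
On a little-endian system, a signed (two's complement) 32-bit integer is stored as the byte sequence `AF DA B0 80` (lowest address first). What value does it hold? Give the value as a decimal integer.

-2135893329

In little-endian order the low byte comes first in memory.
Reassemble most-significant byte first: 80 B0 DA AF → 0x80B0DAAF.
Top bit is set, so as a signed 32-bit value this is 0x80B0DAAF − 2^32 = -2135893329.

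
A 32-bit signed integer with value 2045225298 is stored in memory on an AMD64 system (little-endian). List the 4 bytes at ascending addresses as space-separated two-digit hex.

52 A9 E7 79

2045225298 in hexadecimal, padded to 32 bits, is 0x79E7A952.
Split into bytes (most-significant first): 79 E7 A9 52.
In little-endian order the low byte comes first in memory.
So at ascending addresses the bytes are 52 A9 E7 79.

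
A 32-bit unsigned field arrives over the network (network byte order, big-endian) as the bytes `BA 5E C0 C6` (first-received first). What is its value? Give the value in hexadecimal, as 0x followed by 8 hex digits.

0xBA5EC0C6

In big-endian order the high byte comes first in memory.
The bytes are already most-significant first: 0xBA5EC0C6.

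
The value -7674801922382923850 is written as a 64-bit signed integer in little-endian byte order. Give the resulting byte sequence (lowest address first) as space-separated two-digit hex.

Two's complement of -7674801922382923850 in 64 bits: 7674801922382923850 = 0x6A825FAF811E884A; invert → 0x957DA0507EE177B5; add 1 → 0x957DA0507EE177B6.
Split into bytes (most-significant first): 95 7D A0 50 7E E1 77 B6.
In little-endian order the low byte comes first in memory.
So at ascending addresses the bytes are B6 77 E1 7E 50 A0 7D 95.

B6 77 E1 7E 50 A0 7D 95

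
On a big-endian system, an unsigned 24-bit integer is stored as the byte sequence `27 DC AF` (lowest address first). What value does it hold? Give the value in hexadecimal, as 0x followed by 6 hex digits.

In big-endian order the high byte comes first in memory.
The bytes are already most-significant first: 0x27DCAF.

0x27DCAF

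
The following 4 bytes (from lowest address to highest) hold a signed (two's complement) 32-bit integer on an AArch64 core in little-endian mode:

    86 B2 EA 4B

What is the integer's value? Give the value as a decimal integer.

Little-endian stores the least-significant byte at the lowest address.
Reassemble most-significant byte first: 4B EA B2 86 → 0x4BEAB286.
0x4BEAB286 = 1273672326.

1273672326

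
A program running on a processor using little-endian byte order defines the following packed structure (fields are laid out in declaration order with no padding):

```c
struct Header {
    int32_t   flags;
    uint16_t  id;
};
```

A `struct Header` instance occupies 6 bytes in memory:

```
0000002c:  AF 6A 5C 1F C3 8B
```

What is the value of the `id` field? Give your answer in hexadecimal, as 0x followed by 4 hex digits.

0x8BC3

`id` follows `flags` (4 bytes), so it starts at byte offset 4 and occupies 2 bytes.
Bytes at offsets 4..5: C3 8B.
Little-endian stores the least-significant byte at the lowest address.
Reassemble most-significant byte first: 8B C3 → 0x8BC3.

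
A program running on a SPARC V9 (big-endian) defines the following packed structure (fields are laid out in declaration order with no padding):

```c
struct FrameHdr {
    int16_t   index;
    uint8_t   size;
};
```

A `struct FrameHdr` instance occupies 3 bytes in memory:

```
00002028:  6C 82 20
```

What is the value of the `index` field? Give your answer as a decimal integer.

`index` is the first field, at byte offset 0, occupying 2 bytes.
Bytes at offsets 0..1: 6C 82.
Big-endian: lowest address holds the most-significant byte.
The bytes are already most-significant first: 0x6C82.
0x6C82 = 27778.

27778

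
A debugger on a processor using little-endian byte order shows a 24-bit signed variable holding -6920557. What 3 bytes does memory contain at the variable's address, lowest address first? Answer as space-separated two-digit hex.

93 66 96

Two's complement of -6920557 in 24 bits: 6920557 = 0x69996D; invert → 0x966692; add 1 → 0x966693.
Split into bytes (most-significant first): 96 66 93.
Little-endian: lowest address holds the least-significant byte.
So at ascending addresses the bytes are 93 66 96.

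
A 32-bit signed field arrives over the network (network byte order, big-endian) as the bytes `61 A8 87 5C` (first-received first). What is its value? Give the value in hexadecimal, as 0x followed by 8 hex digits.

0x61A8875C

Big-endian stores the most-significant byte at the lowest address.
The bytes are already most-significant first: 0x61A8875C.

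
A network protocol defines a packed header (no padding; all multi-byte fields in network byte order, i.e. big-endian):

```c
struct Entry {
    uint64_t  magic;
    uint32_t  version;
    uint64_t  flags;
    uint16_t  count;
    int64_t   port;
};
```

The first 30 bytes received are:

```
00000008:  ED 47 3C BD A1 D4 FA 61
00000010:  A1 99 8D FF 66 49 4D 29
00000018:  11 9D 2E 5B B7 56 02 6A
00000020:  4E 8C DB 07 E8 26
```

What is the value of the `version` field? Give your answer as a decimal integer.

2711195135

`version` follows `magic` (8 bytes), so it starts at byte offset 8 and occupies 4 bytes.
Bytes at offsets 8..11: A1 99 8D FF.
In big-endian order the high byte comes first in memory.
The bytes are already most-significant first: 0xA1998DFF.
0xA1998DFF = 2711195135.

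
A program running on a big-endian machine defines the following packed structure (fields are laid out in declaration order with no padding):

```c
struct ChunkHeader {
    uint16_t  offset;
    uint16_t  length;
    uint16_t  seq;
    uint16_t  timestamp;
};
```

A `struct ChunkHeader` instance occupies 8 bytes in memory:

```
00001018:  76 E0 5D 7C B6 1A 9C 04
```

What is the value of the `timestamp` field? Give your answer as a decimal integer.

39940

`timestamp` follows `offset` (2 B), `length` (2 B), `seq` (2 B), so it starts at offset 2 + 2 + 2 = 6 and occupies 2 bytes.
Bytes at offsets 6..7: 9C 04.
Big-endian stores the most-significant byte at the lowest address.
The bytes are already most-significant first: 0x9C04.
0x9C04 = 39940.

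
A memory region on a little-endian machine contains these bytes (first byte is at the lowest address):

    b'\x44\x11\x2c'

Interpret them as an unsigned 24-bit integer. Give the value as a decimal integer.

2888004

In little-endian order the low byte comes first in memory.
Reassemble most-significant byte first: 2C 11 44 → 0x2C1144.
0x2C1144 = 2888004.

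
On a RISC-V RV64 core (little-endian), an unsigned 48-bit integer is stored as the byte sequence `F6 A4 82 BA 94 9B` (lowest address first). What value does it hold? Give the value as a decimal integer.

Little-endian stores the least-significant byte at the lowest address.
Reassemble most-significant byte first: 9B 94 BA 82 A4 F6 → 0x9B94BA82A4F6.
0x9B94BA82A4F6 = 171063086589174.

171063086589174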